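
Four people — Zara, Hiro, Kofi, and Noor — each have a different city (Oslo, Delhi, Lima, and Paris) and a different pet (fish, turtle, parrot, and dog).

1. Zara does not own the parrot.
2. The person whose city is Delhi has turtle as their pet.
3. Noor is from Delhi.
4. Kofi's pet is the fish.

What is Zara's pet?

dog

Clue 1 rules out parrot for Zara's pet.
With clues 1–3, turtle is impossible for Zara's pet.
With clues 1–4, fish is impossible for Zara's pet.
That leaves dog.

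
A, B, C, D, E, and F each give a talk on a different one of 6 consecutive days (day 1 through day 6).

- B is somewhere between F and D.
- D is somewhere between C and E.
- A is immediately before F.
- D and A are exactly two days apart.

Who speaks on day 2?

With clues 1–3, B, C, and E are ruled out for day 2.
With clues 1–4, A and F are ruled out for day 2.
So day 2 is D.

D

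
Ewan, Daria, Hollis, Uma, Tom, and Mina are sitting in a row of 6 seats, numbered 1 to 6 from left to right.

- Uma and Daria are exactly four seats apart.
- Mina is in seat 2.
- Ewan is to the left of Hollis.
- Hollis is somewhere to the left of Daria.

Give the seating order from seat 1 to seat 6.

Uma, Mina, Ewan, Hollis, Daria, Tom

From clue 1: Daria is in {1,2,5,6}.
From clues 1–2: Mina → seat 2.
From clues 1–3: Ewan is in {3,4}.
From clues 1–4: Uma → seat 1, Ewan → seat 3, Hollis → seat 4, Daria → seat 5, Tom → seat 6.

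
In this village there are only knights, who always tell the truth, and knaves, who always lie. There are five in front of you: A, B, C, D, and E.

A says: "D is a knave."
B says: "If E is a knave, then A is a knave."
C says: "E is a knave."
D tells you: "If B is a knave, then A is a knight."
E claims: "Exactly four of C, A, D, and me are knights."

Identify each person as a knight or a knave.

A: knave, B: knight, C: knight, D: knight, E: knave

Consider A. Suppose A is a knight.
Then no assignment of the remaining roles makes every statement match its speaker's type — contradiction.
So A is a knave.
With that fixed, B's statement is true, so B is a knight.
With that fixed, D's statement is true, so D is a knight.
With that fixed, E's statement is false, so E is a knave.
With that fixed, C's statement is true, so C is a knight.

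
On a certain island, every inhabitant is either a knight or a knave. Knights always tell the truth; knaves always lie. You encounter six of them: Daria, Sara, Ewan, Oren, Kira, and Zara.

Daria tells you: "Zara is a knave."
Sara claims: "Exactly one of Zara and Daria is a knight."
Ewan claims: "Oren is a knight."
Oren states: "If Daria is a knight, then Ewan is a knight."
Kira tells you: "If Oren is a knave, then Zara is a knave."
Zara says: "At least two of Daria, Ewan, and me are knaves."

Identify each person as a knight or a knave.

Daria: knight, Sara: knight, Ewan: knight, Oren: knight, Kira: knight, Zara: knave

Consider Daria. Suppose Daria is a knave.
Then no assignment of the remaining roles makes every statement match its speaker's type — contradiction.
So Daria is a knight.
Consider Sara. Suppose Sara is a knave.
Then no assignment of the remaining roles makes every statement match its speaker's type — contradiction.
So Sara is a knight.
Consider Ewan. Suppose Ewan is a knave.
Then whichever role Zara has, Zara's statement has the wrong truth value — contradiction.
So Ewan is a knight.
With that fixed, Oren's statement is true, so Oren is a knight.
With that fixed, Kira's statement is true, so Kira is a knight.
With that fixed, Zara's statement is false, so Zara is a knave.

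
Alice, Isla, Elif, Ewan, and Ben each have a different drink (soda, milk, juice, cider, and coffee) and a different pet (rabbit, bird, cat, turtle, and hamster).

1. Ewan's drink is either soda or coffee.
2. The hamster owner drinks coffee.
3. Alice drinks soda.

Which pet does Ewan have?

hamster

With clues 1–3, bird, cat, rabbit, and turtle are impossible for Ewan's pet.
That leaves hamster.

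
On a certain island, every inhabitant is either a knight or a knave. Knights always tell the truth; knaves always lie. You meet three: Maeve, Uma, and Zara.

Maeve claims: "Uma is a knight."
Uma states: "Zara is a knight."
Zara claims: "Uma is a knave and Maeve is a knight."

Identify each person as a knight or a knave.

Consider Maeve. Suppose Maeve is a knight.
Then no assignment of the remaining roles makes every statement match its speaker's type — contradiction.
So Maeve is a knave.
With that fixed, Zara's statement is false, so Zara is a knave.
With that fixed, Uma's statement is false, so Uma is a knave.

Maeve: knave, Uma: knave, Zara: knave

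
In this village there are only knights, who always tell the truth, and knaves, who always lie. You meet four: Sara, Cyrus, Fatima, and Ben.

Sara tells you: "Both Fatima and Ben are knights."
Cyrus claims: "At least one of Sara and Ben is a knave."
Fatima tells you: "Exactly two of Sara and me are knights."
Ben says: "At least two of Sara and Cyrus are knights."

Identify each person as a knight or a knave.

Sara: knave, Cyrus: knight, Fatima: knave, Ben: knave

Consider Sara. Suppose Sara is a knight.
Then no assignment of the remaining roles makes every statement match its speaker's type — contradiction.
So Sara is a knave.
With that fixed, Cyrus's statement is true, so Cyrus is a knight.
With that fixed, Fatima's statement is false, so Fatima is a knave.
With that fixed, Ben's statement is false, so Ben is a knave.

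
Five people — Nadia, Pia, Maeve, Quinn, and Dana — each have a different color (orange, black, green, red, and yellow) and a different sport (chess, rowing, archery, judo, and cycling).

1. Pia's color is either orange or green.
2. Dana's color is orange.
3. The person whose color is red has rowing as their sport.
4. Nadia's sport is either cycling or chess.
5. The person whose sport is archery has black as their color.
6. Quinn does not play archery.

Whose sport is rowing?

Quinn

With clues 1–3, Dana and Pia are impossible for the one with sport rowing.
With clues 1–4, Nadia is impossible for the one with sport rowing.
With clues 1–6, Maeve is impossible for the one with sport rowing.
That leaves Quinn.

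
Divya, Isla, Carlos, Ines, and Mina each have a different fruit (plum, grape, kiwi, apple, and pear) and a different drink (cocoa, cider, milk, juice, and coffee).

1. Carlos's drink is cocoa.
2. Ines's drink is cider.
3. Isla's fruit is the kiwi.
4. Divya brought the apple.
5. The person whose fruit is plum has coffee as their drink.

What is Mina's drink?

coffee

Clue 1 rules out cocoa for Mina's drink.
With clues 1–2, cider is impossible for Mina's drink.
With clues 1–5, juice and milk are impossible for Mina's drink.
That leaves coffee.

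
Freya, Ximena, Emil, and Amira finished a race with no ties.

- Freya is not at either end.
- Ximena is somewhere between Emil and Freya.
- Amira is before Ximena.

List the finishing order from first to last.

From clue 1: Freya is in {2,3}.
From clues 1–3: Amira → place 1, Freya → place 2, Ximena → place 3, Emil → place 4.

Amira, Freya, Ximena, Emil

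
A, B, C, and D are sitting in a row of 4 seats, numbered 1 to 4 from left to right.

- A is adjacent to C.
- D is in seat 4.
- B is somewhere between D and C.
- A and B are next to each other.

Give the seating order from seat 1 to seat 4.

From clues 1–2: D → seat 4.
From clues 1–3: B → seat 3.
From clues 1–4: C → seat 1, A → seat 2.

C, A, B, D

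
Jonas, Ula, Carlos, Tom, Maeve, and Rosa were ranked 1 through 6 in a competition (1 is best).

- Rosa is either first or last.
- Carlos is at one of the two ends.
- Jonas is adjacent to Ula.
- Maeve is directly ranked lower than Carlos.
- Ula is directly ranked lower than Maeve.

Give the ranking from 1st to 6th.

From clue 1: Rosa is in {1,6}.
From clues 1–2: Carlos is in {1,6}.
From clues 1–4: Carlos → rank 1, Maeve → rank 2, Rosa → rank 6.
From clues 1–5: Ula → rank 3, Jonas → rank 4, Tom → rank 5.

Carlos, Maeve, Ula, Jonas, Tom, Rosa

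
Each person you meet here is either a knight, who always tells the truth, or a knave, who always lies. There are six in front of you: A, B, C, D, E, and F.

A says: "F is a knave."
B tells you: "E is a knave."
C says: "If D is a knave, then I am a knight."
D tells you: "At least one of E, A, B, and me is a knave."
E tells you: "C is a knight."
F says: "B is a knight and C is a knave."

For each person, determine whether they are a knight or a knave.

Consider A. Suppose A is a knave.
Then no assignment of the remaining roles makes every statement match its speaker's type — contradiction.
So A is a knight.
Consider B. Suppose B is a knight.
Then no assignment of the remaining roles makes every statement match its speaker's type — contradiction.
So B is a knave.
With that fixed, D's statement is true, so D is a knight.
With that fixed, F's statement is false, so F is a knave.
With that fixed, C's statement is true, so C is a knight.
With that fixed, E's statement is true, so E is a knight.

A: knight, B: knave, C: knight, D: knight, E: knight, F: knave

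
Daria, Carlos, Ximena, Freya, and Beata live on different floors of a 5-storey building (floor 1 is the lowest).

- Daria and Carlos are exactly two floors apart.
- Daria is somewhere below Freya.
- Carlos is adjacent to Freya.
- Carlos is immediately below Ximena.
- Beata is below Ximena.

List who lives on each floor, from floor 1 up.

Beata, Daria, Freya, Carlos, Ximena

From clues 1–2: Daria is in {1,2,3,4}.
From clues 1–3: Daria is in {1,2,3}.
From clues 1–4: Daria is in {1,2}.
From clues 1–5: Beata → floor 1, Daria → floor 2, Freya → floor 3, Carlos → floor 4, Ximena → floor 5.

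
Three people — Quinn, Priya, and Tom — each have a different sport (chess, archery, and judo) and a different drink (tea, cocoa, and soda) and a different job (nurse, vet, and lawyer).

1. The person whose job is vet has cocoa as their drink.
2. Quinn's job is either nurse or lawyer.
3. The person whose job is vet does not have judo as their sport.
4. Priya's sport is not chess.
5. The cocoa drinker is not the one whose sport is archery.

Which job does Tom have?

vet

With clues 1–5, lawyer and nurse are impossible for Tom's job.
That leaves vet.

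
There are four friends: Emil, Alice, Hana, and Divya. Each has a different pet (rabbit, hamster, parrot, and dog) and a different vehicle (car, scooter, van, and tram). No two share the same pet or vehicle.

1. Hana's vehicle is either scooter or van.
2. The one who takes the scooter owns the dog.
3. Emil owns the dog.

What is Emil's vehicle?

With clues 1–3, car, tram, and van are impossible for Emil's vehicle.
That leaves scooter.

scooter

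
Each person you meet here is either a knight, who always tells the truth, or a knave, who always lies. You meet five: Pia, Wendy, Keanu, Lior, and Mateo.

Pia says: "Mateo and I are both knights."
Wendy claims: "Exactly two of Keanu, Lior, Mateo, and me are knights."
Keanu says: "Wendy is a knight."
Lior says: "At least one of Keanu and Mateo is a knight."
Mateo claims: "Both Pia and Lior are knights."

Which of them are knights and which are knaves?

Consider Pia. Suppose Pia is a knight.
Then no assignment of the remaining roles makes every statement match its speaker's type — contradiction.
So Pia is a knave.
With that fixed, Mateo's statement is false, so Mateo is a knave.
Consider Wendy. Suppose Wendy is a knight.
Then no assignment of the remaining roles makes every statement match its speaker's type — contradiction.
So Wendy is a knave.
With that fixed, Keanu's statement is false, so Keanu is a knave.
With that fixed, Lior's statement is false, so Lior is a knave.

Pia: knave, Wendy: knave, Keanu: knave, Lior: knave, Mateo: knave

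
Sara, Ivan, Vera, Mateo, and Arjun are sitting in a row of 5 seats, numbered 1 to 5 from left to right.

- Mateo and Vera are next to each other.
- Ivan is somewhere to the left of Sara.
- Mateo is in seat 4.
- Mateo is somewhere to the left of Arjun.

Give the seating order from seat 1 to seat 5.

From clues 1–2: Sara is in {2,3,4,5}.
From clues 1–3: Mateo → seat 4.
From clues 1–4: Ivan → seat 1, Sara → seat 2, Vera → seat 3, Arjun → seat 5.

Ivan, Sara, Vera, Mateo, Arjun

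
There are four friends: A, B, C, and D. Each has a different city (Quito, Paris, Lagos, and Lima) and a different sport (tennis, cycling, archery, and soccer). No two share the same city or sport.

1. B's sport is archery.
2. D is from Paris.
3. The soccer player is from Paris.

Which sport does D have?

Clue 1 rules out archery for D's sport.
With clues 1–3, cycling and tennis are impossible for D's sport.
That leaves soccer.

soccer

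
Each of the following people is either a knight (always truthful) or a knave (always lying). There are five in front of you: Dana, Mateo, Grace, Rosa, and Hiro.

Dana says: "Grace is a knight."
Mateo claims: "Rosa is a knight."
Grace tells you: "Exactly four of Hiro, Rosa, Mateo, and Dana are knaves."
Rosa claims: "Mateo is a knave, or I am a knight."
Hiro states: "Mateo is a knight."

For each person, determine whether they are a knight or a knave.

Dana: knave, Mateo: knight, Grace: knave, Rosa: knight, Hiro: knight

Consider Dana. Suppose Dana is a knight.
Then no assignment of the remaining roles makes every statement match its speaker's type — contradiction.
So Dana is a knave.
Consider Mateo. Suppose Mateo is a knave.
Then no assignment of the remaining roles makes every statement match its speaker's type — contradiction.
So Mateo is a knight.
With that fixed, Grace's statement is false, so Grace is a knave.
With that fixed, Hiro's statement is true, so Hiro is a knight.
Consider Rosa. Suppose Rosa is a knave.
Then Mateo's statement comes out false, contradicting Mateo being a knight.
So Rosa is a knight.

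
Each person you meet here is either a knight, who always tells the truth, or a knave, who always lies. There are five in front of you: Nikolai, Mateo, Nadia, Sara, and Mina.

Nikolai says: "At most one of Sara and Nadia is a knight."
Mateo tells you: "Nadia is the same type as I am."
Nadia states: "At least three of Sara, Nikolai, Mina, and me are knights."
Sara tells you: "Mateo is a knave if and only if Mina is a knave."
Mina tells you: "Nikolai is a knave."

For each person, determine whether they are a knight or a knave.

Consider Nikolai. Suppose Nikolai is a knight.
Then no assignment of the remaining roles makes every statement match its speaker's type — contradiction.
So Nikolai is a knave.
With that fixed, Mina's statement is true, so Mina is a knight.
Consider Mateo. Suppose Mateo is a knave.
Then no assignment of the remaining roles makes every statement match its speaker's type — contradiction.
So Mateo is a knight.
With that fixed, Sara's statement is true, so Sara is a knight.
Consider Nadia. Suppose Nadia is a knave.
Then Nikolai's statement comes out true, contradicting Nikolai being a knave.
So Nadia is a knight.

Nikolai: knave, Mateo: knight, Nadia: knight, Sara: knight, Mina: knight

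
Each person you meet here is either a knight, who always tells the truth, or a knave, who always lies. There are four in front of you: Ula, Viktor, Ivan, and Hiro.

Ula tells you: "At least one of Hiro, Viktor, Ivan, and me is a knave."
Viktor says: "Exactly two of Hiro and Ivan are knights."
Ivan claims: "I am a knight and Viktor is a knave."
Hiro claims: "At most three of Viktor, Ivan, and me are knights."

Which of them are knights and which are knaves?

Regardless of anyone's role, Hiro's statement is true, so Hiro is a knight.
Consider Ula. Suppose Ula is a knave.
Then Ula's own statement would have to be false, but it can't be — contradiction.
So Ula is a knight.
Consider Viktor. Suppose Viktor is a knight.
Then no assignment of the remaining roles makes every statement match its speaker's type — contradiction.
So Viktor is a knave.
Consider Ivan. Suppose Ivan is a knight.
Then Viktor's statement comes out true, contradicting Viktor being a knave.
So Ivan is a knave.

Ula: knight, Viktor: knave, Ivan: knave, Hiro: knight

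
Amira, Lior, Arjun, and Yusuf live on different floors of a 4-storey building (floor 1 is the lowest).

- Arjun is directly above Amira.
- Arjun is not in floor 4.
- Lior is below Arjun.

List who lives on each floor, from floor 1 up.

From clue 1: Amira is in {1,2,3}.
From clues 1–2: Amira is in {1,2}.
From clues 1–3: Lior → floor 1, Amira → floor 2, Arjun → floor 3, Yusuf → floor 4.

Lior, Amira, Arjun, Yusuf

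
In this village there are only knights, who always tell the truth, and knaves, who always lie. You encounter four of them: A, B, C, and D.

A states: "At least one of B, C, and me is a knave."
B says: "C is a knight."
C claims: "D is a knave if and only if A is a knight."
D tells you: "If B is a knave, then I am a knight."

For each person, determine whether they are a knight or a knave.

Consider A. Suppose A is a knave.
Then A's own statement would have to be false, but it can't be — contradiction.
So A is a knight.
Consider B. Suppose B is a knight.
Then no assignment of the remaining roles makes every statement match its speaker's type — contradiction.
So B is a knave.
Consider C. Suppose C is a knight.
Then B's statement comes out true, contradicting B being a knave.
So C is a knave.
Consider D. Suppose D is a knave.
Then C's statement comes out true, contradicting C being a knave.
So D is a knight.

A: knight, B: knave, C: knave, D: knight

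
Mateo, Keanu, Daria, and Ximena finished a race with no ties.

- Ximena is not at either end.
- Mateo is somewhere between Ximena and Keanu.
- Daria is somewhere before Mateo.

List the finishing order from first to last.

Daria, Ximena, Mateo, Keanu

From clue 1: Ximena is in {2,3}.
From clues 1–2: Mateo is in {2,3}.
From clues 1–3: Daria → place 1, Ximena → place 2, Mateo → place 3, Keanu → place 4.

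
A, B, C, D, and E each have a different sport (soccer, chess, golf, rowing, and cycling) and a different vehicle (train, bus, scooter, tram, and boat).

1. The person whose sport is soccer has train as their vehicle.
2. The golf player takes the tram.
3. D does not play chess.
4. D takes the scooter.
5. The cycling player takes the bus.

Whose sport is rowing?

D

With clues 1–5, A, B, C, and E are impossible for the one with sport rowing.
That leaves D.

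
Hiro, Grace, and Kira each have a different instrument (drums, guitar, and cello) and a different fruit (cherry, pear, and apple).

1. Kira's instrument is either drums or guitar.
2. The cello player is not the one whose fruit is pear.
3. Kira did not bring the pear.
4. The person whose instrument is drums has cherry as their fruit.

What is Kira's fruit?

cherry

With clues 1–3, pear is impossible for Kira's fruit.
With clues 1–4, apple is impossible for Kira's fruit.
That leaves cherry.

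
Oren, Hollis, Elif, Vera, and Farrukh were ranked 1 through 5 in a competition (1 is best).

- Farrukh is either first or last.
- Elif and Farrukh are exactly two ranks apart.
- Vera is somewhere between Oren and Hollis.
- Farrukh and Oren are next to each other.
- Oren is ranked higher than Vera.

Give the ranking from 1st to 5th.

Farrukh, Oren, Elif, Vera, Hollis

From clue 1: Farrukh is in {1,5}.
From clues 1–2: Elif → rank 3.
From clues 1–3: Vera is in {2,4}.
From clues 1–4: Oren is in {2,4}.
From clues 1–5: Farrukh → rank 1, Oren → rank 2, Vera → rank 4, Hollis → rank 5.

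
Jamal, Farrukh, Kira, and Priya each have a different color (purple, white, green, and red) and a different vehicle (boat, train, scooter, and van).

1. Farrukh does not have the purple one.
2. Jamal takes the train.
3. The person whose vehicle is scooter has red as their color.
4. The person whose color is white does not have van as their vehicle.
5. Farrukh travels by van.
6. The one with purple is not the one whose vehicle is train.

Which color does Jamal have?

With clues 1–3, red is impossible for Jamal's color.
With clues 1–5, green is impossible for Jamal's color.
With clues 1–6, purple is impossible for Jamal's color.
That leaves white.

white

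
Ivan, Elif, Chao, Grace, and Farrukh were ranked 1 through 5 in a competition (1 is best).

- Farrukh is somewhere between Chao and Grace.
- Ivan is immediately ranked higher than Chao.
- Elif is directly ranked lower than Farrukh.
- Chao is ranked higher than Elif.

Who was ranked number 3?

With clues 1–2, Grace is ruled out for rank 3.
With clues 1–3, Chao and Ivan are ruled out for rank 3.
With clues 1–4, Elif is ruled out for rank 3.
So rank 3 is Farrukh.

Farrukh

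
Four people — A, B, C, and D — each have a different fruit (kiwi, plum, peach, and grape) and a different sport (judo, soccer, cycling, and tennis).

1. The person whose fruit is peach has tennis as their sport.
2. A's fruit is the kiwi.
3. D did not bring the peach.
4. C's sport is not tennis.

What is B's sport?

With clues 1–4, cycling, judo, and soccer are impossible for B's sport.
That leaves tennis.

tennis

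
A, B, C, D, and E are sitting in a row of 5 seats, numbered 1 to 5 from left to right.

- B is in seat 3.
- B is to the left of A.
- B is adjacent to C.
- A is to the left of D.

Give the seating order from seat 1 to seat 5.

From clue 1: B → seat 3.
From clues 1–2: A is in {4,5}.
From clues 1–4: E → seat 1, C → seat 2, A → seat 4, D → seat 5.

E, C, B, A, D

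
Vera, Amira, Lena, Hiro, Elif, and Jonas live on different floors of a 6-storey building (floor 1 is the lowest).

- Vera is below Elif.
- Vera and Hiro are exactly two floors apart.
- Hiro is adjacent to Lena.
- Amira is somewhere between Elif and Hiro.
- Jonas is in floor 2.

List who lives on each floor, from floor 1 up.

From clue 1: Vera is in {1,2,3,4,5}.
From clues 1–4: Elif is in {5,6}.
From clues 1–5: Vera → floor 1, Jonas → floor 2, Hiro → floor 3, Lena → floor 4, Amira → floor 5, Elif → floor 6.

Vera, Jonas, Hiro, Lena, Amira, Elif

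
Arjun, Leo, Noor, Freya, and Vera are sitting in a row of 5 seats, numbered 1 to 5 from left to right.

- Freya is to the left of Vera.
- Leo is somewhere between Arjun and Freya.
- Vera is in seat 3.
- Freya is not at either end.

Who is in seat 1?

With clue 1, Vera is ruled out for seat 1.
With clues 1–2, Leo is ruled out for seat 1.
With clues 1–3, Arjun is ruled out for seat 1.
With clues 1–4, Freya is ruled out for seat 1.
So seat 1 is Noor.

Noor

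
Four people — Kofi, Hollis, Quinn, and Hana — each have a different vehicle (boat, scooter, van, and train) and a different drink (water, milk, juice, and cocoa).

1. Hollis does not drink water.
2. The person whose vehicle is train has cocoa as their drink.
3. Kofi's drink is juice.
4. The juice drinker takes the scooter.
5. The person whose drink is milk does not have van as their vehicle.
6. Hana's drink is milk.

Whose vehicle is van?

With clues 1–4, Kofi is impossible for the one with vehicle van.
With clues 1–5, Hollis is impossible for the one with vehicle van.
With clues 1–6, Hana is impossible for the one with vehicle van.
That leaves Quinn.

Quinn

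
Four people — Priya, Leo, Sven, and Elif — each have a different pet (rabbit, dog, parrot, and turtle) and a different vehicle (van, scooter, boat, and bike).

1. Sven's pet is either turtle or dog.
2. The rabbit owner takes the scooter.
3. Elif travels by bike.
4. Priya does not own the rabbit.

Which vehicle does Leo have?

scooter

With clues 1–3, bike is impossible for Leo's vehicle.
With clues 1–4, boat and van are impossible for Leo's vehicle.
That leaves scooter.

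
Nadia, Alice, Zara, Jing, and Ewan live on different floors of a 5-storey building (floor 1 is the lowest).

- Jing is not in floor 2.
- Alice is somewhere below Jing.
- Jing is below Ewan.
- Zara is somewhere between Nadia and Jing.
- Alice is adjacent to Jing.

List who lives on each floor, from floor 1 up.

Nadia, Zara, Alice, Jing, Ewan

From clue 1: Jing is in {1,3,4,5}.
From clues 1–2: Jing is in {3,4,5}.
From clues 1–3: Jing is in {3,4}.
From clues 1–4: Jing → floor 4, Ewan → floor 5.
From clues 1–5: Nadia → floor 1, Zara → floor 2, Alice → floor 3.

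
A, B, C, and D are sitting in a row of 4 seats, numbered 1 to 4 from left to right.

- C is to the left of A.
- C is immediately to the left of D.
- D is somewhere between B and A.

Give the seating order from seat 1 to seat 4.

B, C, D, A

From clue 1: A is in {2,3,4}.
From clues 1–2: A is in {3,4}.
From clues 1–3: B → seat 1, C → seat 2, D → seat 3, A → seat 4.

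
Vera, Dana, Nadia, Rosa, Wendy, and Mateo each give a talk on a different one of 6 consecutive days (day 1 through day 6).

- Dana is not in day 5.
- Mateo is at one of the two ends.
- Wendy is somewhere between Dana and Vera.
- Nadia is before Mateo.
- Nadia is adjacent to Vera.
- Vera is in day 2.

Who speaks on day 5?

With clue 1, Dana is ruled out for day 5.
With clues 1–2, Mateo is ruled out for day 5.
With clues 1–4, Wendy is ruled out for day 5.
With clues 1–6, Nadia and Vera are ruled out for day 5.
So day 5 is Rosa.

Rosa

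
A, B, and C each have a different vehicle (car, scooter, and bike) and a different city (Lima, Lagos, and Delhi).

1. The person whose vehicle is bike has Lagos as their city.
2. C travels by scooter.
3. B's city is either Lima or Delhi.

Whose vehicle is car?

B

With clues 1–2, C is impossible for the one with vehicle car.
With clues 1–3, A is impossible for the one with vehicle car.
That leaves B.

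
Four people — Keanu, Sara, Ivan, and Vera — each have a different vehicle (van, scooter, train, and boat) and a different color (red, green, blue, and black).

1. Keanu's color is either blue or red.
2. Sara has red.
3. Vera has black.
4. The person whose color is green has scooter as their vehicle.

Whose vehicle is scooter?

With clues 1–4, Keanu, Sara, and Vera are impossible for the one with vehicle scooter.
That leaves Ivan.

Ivan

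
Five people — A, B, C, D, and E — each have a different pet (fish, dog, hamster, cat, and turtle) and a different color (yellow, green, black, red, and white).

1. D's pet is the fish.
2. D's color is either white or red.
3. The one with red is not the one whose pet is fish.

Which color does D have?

With clues 1–2, black, green, and yellow are impossible for D's color.
With clues 1–3, red is impossible for D's color.
That leaves white.

white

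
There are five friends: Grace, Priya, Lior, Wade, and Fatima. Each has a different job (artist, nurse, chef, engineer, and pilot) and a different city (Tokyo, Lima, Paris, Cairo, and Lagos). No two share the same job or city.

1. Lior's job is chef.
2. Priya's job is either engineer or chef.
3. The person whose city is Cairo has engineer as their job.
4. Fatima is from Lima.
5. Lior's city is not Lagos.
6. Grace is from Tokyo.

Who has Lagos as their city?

Wade

With clues 1–3, Priya is impossible for the one with city Lagos.
With clues 1–4, Fatima is impossible for the one with city Lagos.
With clues 1–5, Lior is impossible for the one with city Lagos.
With clues 1–6, Grace is impossible for the one with city Lagos.
That leaves Wade.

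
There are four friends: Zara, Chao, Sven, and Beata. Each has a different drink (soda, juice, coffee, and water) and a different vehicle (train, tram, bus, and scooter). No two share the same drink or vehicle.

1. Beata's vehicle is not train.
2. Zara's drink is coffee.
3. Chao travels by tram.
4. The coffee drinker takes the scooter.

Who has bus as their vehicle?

Beata

With clues 1–3, Chao is impossible for the one with vehicle bus.
With clues 1–4, Sven and Zara are impossible for the one with vehicle bus.
That leaves Beata.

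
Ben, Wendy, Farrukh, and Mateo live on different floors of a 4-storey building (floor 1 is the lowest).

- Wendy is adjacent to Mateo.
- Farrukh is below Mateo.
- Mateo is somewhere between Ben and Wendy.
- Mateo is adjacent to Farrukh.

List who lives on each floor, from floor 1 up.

From clues 1–2: Farrukh is in {1,2}.
From clues 1–3: Mateo → floor 3.
From clues 1–4: Ben → floor 1, Farrukh → floor 2, Wendy → floor 4.

Ben, Farrukh, Mateo, Wendy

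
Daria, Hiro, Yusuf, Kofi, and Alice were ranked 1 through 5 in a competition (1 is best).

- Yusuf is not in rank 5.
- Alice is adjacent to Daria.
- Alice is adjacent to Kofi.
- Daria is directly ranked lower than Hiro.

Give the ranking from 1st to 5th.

From clue 1: Yusuf is in {1,2,3,4}.
From clues 1–3: Hiro is in {1,2,5}.
From clues 1–4: Yusuf → rank 1, Hiro → rank 2, Daria → rank 3, Alice → rank 4, Kofi → rank 5.

Yusuf, Hiro, Daria, Alice, Kofi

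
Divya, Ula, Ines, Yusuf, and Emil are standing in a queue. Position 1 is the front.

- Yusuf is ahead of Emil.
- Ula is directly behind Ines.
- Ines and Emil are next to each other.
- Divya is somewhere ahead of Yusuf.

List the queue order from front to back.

From clue 1: Yusuf is in {1,2,3,4}.
From clues 1–2: Ula is in {2,3,4,5}.
From clues 1–3: Ula is in {4,5}.
From clues 1–4: Divya → position 1, Yusuf → position 2, Emil → position 3, Ines → position 4, Ula → position 5.

Divya, Yusuf, Emil, Ines, Ula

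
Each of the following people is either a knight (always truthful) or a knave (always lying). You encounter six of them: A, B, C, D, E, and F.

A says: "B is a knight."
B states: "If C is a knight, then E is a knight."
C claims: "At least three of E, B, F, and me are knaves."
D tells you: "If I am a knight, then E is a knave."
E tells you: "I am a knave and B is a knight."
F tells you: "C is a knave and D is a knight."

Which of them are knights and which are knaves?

A: knave, B: knave, C: knight, D: knight, E: knave, F: knave

Consider A. Suppose A is a knight.
Then no assignment of the remaining roles makes every statement match its speaker's type — contradiction.
So A is a knave.
Consider B. Suppose B is a knight.
Then A's statement comes out true, contradicting A being a knave.
So B is a knave.
With that fixed, E's statement is false, so E is a knave.
With that fixed, D's statement is true, so D is a knight.
Consider C. Suppose C is a knave.
Then B's statement comes out true, contradicting B being a knave.
So C is a knight.
With that fixed, F's statement is false, so F is a knave.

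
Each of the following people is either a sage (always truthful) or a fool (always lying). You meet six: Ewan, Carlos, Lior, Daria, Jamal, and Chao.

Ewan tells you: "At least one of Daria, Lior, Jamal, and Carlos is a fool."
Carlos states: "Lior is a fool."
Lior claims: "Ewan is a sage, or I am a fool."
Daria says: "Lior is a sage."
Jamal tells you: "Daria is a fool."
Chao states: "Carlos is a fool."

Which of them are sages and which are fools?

Consider Ewan. Suppose Ewan is a fool.
Then whichever role Lior has, Lior's statement has the wrong truth value — contradiction.
So Ewan is a sage.
With that fixed, Lior's statement is true, so Lior is a sage.
With that fixed, Daria's statement is true, so Daria is a sage.
With that fixed, Jamal's statement is false, so Jamal is a fool.
With that fixed, Carlos's statement is false, so Carlos is a fool.
With that fixed, Chao's statement is true, so Chao is a sage.

Ewan: sage, Carlos: fool, Lior: sage, Daria: sage, Jamal: fool, Chao: sage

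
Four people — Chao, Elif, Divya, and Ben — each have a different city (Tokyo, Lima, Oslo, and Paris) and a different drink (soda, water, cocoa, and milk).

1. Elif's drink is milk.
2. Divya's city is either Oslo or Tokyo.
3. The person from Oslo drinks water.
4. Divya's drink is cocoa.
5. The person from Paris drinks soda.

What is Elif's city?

With clues 1–3, Oslo is impossible for Elif's city.
With clues 1–4, Tokyo is impossible for Elif's city.
With clues 1–5, Paris is impossible for Elif's city.
That leaves Lima.

Lima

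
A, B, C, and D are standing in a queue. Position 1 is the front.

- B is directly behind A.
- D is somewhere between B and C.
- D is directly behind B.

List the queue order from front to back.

A, B, D, C

From clue 1: A is in {1,2,3}.
From clues 1–2: A is in {1,3}.
From clues 1–3: A → position 1, B → position 2, D → position 3, C → position 4.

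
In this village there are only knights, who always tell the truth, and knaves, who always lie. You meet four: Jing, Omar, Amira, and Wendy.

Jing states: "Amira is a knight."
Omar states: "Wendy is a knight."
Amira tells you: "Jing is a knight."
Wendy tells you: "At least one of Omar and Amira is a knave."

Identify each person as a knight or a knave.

Consider Jing. Suppose Jing is a knight.
Then no assignment of the remaining roles makes every statement match its speaker's type — contradiction.
So Jing is a knave.
With that fixed, Amira's statement is false, so Amira is a knave.
With that fixed, Wendy's statement is true, so Wendy is a knight.
With that fixed, Omar's statement is true, so Omar is a knight.

Jing: knave, Omar: knight, Amira: knave, Wendy: knight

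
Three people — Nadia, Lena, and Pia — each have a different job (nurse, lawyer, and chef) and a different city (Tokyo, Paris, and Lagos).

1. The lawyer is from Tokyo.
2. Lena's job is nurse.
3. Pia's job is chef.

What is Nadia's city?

Tokyo

With clues 1–3, Lagos and Paris are impossible for Nadia's city.
That leaves Tokyo.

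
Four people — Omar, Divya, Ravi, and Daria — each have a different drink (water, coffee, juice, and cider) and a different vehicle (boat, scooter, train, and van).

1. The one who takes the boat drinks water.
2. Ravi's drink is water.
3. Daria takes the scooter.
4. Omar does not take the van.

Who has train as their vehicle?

Omar

With clues 1–2, Ravi is impossible for the one with vehicle train.
With clues 1–3, Daria is impossible for the one with vehicle train.
With clues 1–4, Divya is impossible for the one with vehicle train.
That leaves Omar.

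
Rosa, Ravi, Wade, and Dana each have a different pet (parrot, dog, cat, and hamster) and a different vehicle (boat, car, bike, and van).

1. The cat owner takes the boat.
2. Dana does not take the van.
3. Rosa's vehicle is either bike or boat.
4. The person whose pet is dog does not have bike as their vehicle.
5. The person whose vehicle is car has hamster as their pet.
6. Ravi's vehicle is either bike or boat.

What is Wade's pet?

With clues 1–6, cat, hamster, and parrot are impossible for Wade's pet.
That leaves dog.

dog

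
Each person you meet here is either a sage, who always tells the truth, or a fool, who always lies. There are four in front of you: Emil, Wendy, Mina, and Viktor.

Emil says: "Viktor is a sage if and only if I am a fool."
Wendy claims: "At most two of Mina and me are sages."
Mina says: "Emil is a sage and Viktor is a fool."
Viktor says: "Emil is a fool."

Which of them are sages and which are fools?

Emil: sage, Wendy: sage, Mina: sage, Viktor: fool

Regardless of anyone's role, Wendy's statement is true, so Wendy is a sage.
Consider Emil. Suppose Emil is a fool.
Then no assignment of the remaining roles makes every statement match its speaker's type — contradiction.
So Emil is a sage.
With that fixed, Viktor's statement is false, so Viktor is a fool.
With that fixed, Mina's statement is true, so Mina is a sage.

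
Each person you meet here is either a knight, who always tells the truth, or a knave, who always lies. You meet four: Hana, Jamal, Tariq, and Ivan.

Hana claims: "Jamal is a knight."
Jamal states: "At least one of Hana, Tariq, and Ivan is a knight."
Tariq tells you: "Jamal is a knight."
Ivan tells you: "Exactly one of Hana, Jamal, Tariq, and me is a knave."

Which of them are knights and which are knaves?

Hana: knave, Jamal: knave, Tariq: knave, Ivan: knave

Consider Hana. Suppose Hana is a knight.
Then no assignment of the remaining roles makes every statement match its speaker's type — contradiction.
So Hana is a knave.
Consider Jamal. Suppose Jamal is a knight.
Then Hana's statement comes out true, contradicting Hana being a knave.
So Jamal is a knave.
With that fixed, Tariq's statement is false, so Tariq is a knave.
With that fixed, Ivan's statement is false, so Ivan is a knave.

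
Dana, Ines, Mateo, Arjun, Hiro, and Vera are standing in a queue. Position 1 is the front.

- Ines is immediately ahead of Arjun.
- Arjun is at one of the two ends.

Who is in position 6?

Arjun

With clue 1, Ines is ruled out for position 6.
With clues 1–2, Dana, Hiro, Mateo, and Vera are ruled out for position 6.
So position 6 is Arjun.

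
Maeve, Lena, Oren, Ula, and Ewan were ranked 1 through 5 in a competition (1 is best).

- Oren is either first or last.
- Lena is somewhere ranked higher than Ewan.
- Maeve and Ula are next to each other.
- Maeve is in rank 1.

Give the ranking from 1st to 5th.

Maeve, Ula, Lena, Ewan, Oren

From clue 1: Oren is in {1,5}.
From clues 1–4: Maeve → rank 1, Ula → rank 2, Lena → rank 3, Ewan → rank 4, Oren → rank 5.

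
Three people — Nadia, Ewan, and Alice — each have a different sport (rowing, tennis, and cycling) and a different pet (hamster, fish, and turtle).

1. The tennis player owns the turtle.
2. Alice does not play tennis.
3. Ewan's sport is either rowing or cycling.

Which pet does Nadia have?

With clues 1–3, fish and hamster are impossible for Nadia's pet.
That leaves turtle.

turtle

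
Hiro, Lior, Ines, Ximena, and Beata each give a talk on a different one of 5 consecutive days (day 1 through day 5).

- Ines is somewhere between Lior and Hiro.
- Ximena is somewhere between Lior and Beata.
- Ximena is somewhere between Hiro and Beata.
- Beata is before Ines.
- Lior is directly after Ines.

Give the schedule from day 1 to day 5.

From clue 1: Ines is in {2,3,4}.
From clues 1–2: Lior is in {1,3,5}.
From clues 1–3: Ines is in {2,4}.
From clues 1–4: Beata → day 1, Ximena → day 2, Ines → day 4.
From clues 1–5: Hiro → day 3, Lior → day 5.

Beata, Ximena, Hiro, Ines, Lior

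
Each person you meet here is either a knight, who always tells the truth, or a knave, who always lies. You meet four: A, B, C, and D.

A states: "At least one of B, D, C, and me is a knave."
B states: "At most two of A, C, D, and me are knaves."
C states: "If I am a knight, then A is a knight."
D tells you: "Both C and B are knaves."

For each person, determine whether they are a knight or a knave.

Consider A. Suppose A is a knave.
Then A's own statement would have to be false, but it can't be — contradiction.
So A is a knight.
With that fixed, C's statement is true, so C is a knight.
With that fixed, D's statement is false, so D is a knave.
With that fixed, B's statement is true, so B is a knight.

A: knight, B: knight, C: knight, D: knave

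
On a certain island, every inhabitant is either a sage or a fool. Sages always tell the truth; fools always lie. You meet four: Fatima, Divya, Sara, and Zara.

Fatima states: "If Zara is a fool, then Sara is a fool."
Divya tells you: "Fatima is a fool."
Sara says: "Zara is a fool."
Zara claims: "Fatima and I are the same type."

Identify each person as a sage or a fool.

Fatima: sage, Divya: fool, Sara: fool, Zara: sage

Consider Fatima. Suppose Fatima is a fool.
Then whichever role Zara has, Zara's statement has the wrong truth value — contradiction.
So Fatima is a sage.
With that fixed, Divya's statement is false, so Divya is a fool.
Consider Sara. Suppose Sara is a sage.
Then no assignment of the remaining roles makes every statement match its speaker's type — contradiction.
So Sara is a fool.
Consider Zara. Suppose Zara is a fool.
Then Sara's statement comes out true, contradicting Sara being a fool.
So Zara is a sage.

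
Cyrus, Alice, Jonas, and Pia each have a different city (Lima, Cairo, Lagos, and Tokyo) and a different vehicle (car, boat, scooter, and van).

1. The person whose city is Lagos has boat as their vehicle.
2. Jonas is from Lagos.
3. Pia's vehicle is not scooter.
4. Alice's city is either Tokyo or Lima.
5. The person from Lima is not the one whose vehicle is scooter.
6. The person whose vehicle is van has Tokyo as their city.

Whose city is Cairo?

Cyrus

With clues 1–2, Jonas is impossible for the one with city Cairo.
With clues 1–4, Alice is impossible for the one with city Cairo.
With clues 1–6, Pia is impossible for the one with city Cairo.
That leaves Cyrus.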